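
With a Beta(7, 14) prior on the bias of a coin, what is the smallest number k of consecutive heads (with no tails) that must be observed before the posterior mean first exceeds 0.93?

After k heads and 0 tails the posterior is Beta(7+k, 14), with mean (7+k)/(7+14+k).
Set (7+k)/(21+k) > 0.93 and solve: k > (0.93·21 − 7)/(1 − 0.93) = 179.000.
The smallest integer exceeding 179.000 is 180.

k = 180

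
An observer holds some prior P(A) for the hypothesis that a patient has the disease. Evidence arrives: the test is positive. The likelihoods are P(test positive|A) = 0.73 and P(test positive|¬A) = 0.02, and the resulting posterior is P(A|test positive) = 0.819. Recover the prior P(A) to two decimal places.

P(A) = 0.11

In odds form, posterior odds = prior odds × likelihood ratio, so prior odds = posterior odds ÷ LR.
Posterior odds = 0.819/(1−0.819) = 4.5249. LR = 0.73/0.02 = 36.5000.
Prior odds = 4.5249/36.5000 = 0.1240, so P(A) = 0.1240/(1+0.1240) ≈ 0.11.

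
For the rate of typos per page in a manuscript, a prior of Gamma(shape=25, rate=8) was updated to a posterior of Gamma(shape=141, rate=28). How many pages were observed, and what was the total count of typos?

n = 20 pages with total 116 typos

A Gamma(α, β) prior (rate parametrization) on a Poisson rate with n observations summing to S gives posterior Gamma(α+S, β+n).
Matching: Σxᵢ = 141 − 25 = 116 and n = 28 − 8 = 20.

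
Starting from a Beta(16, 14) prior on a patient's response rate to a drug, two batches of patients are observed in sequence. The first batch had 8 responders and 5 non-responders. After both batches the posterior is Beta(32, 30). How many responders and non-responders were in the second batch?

Sequential conjugate updates are equivalent to a single update on the pooled data, so total successes = posterior α − prior α and total failures = posterior β − prior β.
Total across both batches: 32−16=16 responders, 30−14=16 non-responders.
Subtract the first batch: 16−8=8 responders and 16−5=11 non-responders.

8 responders and 11 non-responders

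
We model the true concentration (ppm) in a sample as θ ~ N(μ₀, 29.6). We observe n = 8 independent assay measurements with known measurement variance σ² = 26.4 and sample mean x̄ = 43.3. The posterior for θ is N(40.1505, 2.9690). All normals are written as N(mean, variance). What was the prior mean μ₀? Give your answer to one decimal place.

μ₀ = 11.9

With known observation variance, the Normal–Normal posterior has precision τ_n = τ₀ + n/σ² and mean μ_n = (τ₀μ₀ + (n/σ²)x̄)/τ_n.
Here τ₀ = 1/29.6 = 0.033784 and τ_data = 8/26.4 = 0.303030, so τ_n = 0.336814.
Rearranging for μ₀: μ₀ = (μ_n·τ_n − τ_data·x̄)/τ₀ = (40.1505·0.336814 − 0.303030·43.3) / 0.033784 = 0.402052/0.033784 ≈ 11.9.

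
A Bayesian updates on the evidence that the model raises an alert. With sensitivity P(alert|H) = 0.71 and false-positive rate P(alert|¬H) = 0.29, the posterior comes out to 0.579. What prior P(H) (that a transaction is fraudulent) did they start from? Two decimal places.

P(H) = 0.36

In odds form, posterior odds = prior odds × likelihood ratio, so prior odds = posterior odds ÷ LR.
Posterior odds = 0.579/(1−0.579) = 1.3753. LR = 0.71/0.29 = 2.4483.
Prior odds = 1.3753/2.4483 = 0.5617, so P(H) = 0.5617/(1+0.5617) ≈ 0.36.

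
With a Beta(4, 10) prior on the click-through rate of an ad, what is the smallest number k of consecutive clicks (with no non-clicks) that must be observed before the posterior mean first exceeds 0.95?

After k clicks and 0 non-clicks the posterior is Beta(4+k, 10), with mean (4+k)/(4+10+k).
Set (4+k)/(14+k) > 0.95 and solve: k > (0.95·14 − 4)/(1 − 0.95) = 186.000.
The smallest integer exceeding 186.000 is 187.

k = 187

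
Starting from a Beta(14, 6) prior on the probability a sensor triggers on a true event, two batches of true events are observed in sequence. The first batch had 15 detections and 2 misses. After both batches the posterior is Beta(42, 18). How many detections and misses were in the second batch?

13 detections and 10 misses

Sequential conjugate updates are equivalent to a single update on the pooled data, so total successes = posterior α − prior α and total failures = posterior β − prior β.
Total across both batches: 42−14=28 detections, 18−6=12 misses.
Subtract the first batch: 28−15=13 detections and 12−2=10 misses.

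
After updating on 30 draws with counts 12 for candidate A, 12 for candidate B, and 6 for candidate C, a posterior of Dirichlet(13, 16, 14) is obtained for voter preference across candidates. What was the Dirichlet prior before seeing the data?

For a Dirichlet(α) prior with multinomial counts c, the posterior is Dirichlet(α + c) componentwise.
Subtract each count from the matching posterior parameter: 13−12=1, 16−12=4, 14−6=8.

Dirichlet(1, 4, 8)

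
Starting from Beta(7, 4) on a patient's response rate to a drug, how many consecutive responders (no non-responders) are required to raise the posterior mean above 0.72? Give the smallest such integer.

After k responders and 0 non-responders the posterior is Beta(7+k, 4), with mean (7+k)/(7+4+k).
Set (7+k)/(11+k) > 0.72 and solve: k > (0.72·11 − 7)/(1 − 0.72) = 3.286.
The smallest integer exceeding 3.286 is 4, and checking k=4: (11)/(15) = 0.7333 > 0.72.

k = 4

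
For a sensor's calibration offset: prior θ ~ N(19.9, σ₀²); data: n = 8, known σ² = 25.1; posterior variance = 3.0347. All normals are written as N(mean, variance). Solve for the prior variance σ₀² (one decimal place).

σ₀² = 92.6

Posterior precision equals prior precision plus data precision: 1/σ_n² = 1/σ₀² + n/σ².
So 1/σ₀² = 1/3.0347 − 8/25.1 = 0.329522 − 0.318725 = 0.010797.
Hence σ₀² = 1/0.010797 ≈ 92.6.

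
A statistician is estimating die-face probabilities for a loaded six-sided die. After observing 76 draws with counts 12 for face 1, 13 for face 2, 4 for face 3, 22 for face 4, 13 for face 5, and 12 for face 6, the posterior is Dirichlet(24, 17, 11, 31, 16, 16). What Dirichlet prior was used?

Dirichlet(12, 4, 7, 9, 3, 4)

For a Dirichlet(α) prior with multinomial counts c, the posterior is Dirichlet(α + c) componentwise.
Subtract each count from the matching posterior parameter: 24−12=12, 17−13=4, 11−4=7, 31−22=9, 16−13=3, 16−12=4.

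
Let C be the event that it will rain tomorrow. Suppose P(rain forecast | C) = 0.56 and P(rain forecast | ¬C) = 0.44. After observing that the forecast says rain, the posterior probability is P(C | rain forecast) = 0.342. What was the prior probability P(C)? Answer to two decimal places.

P(C) = 0.29

Bayes' rule in odds form gives O(C|E) = O(C)·[P(E|C)/P(E|¬C)], hence O(C) = O(C|E)/LR.
Posterior odds = 0.342/(1−0.342) = 0.5198. LR = 0.56/0.44 = 1.2727.
Prior odds = 0.5198/1.2727 = 0.4084, so P(C) = 0.4084/(1+0.4084) ≈ 0.29.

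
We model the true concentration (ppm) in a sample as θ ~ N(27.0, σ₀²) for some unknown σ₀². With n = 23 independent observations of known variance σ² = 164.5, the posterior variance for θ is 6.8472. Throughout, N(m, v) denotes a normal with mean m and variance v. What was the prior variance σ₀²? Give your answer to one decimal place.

σ₀² = 160.6

Posterior precision equals prior precision plus data precision: 1/σ_n² = 1/σ₀² + n/σ².
So 1/σ₀² = 1/6.8472 − 23/164.5 = 0.146045 − 0.139818 = 0.006227.
Hence σ₀² = 1/0.006227 ≈ 160.6.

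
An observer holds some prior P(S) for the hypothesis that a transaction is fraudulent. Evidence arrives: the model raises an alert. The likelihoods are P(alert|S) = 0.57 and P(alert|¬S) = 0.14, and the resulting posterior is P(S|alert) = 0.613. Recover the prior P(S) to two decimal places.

Bayes' rule in odds form gives O(S|E) = O(S)·[P(E|S)/P(E|¬S)], hence O(S) = O(S|E)/LR.
Posterior odds = 0.613/(1−0.613) = 1.5840. LR = 0.57/0.14 = 4.0714.
Prior odds = 1.5840/4.0714 = 0.3891, so P(S) = 0.3891/(1+0.3891) ≈ 0.28.

P(S) = 0.28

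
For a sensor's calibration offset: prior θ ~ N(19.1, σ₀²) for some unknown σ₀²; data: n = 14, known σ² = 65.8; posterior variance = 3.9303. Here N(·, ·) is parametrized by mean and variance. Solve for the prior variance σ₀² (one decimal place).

σ₀² = 24.0

Posterior precision equals prior precision plus data precision: 1/σ_n² = 1/σ₀² + n/σ².
So 1/σ₀² = 1/3.9303 − 14/65.8 = 0.254434 − 0.212766 = 0.041668.
Hence σ₀² = 1/0.041668 ≈ 24.0.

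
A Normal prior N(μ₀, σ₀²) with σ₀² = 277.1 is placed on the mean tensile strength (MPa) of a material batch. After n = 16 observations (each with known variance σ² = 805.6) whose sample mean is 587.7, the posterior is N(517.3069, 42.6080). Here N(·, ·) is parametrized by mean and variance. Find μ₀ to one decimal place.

The posterior mean is a precision-weighted average: μ_n = (τ₀μ₀ + τ_data·x̄)/(τ₀+τ_data), with τ₀=1/σ₀² and τ_data=n/σ².
Here τ₀ = 1/277.1 = 0.003609 and τ_data = 16/805.6 = 0.019861, so τ_n = 0.023470.
Rearranging for μ₀: μ₀ = (μ_n·τ_n − τ_data·x̄)/τ₀ = (517.3069·0.023470 − 0.019861·587.7) / 0.003609 = 0.468883/0.003609 ≈ 129.9.

μ₀ = 129.9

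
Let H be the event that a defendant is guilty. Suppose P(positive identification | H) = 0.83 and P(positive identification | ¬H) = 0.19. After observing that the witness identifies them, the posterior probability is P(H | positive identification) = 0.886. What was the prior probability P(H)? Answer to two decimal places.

In odds form, posterior odds = prior odds × likelihood ratio, so prior odds = posterior odds ÷ LR.
Posterior odds = 0.886/(1−0.886) = 7.7719. LR = 0.83/0.19 = 4.3684.
Prior odds = 7.7719/4.3684 = 1.7791, so P(H) = 1.7791/(1+1.7791) ≈ 0.64.

P(H) = 0.64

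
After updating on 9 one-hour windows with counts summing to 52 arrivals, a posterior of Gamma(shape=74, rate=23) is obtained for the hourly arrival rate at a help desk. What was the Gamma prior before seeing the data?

Gamma(shape=22, rate=14)

Gamma–Poisson conjugacy: posterior shape = α + Σxᵢ, posterior rate = β + n.
So α = 74 − 52 = 22 and β = 23 − 9 = 14.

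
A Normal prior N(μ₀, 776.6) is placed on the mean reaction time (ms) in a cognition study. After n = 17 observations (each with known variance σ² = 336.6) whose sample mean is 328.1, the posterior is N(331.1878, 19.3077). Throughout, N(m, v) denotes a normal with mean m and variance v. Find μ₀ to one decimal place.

μ₀ = 452.3

With known observation variance, the Normal–Normal posterior has precision τ_n = τ₀ + n/σ² and mean μ_n = (τ₀μ₀ + (n/σ²)x̄)/τ_n.
Here τ₀ = 1/776.6 = 0.001288 and τ_data = 17/336.6 = 0.050505, so τ_n = 0.051793.
Rearranging for μ₀: μ₀ = (μ_n·τ_n − τ_data·x̄)/τ₀ = (331.1878·0.051793 − 0.050505·328.1) / 0.001288 = 0.582519/0.001288 ≈ 452.3.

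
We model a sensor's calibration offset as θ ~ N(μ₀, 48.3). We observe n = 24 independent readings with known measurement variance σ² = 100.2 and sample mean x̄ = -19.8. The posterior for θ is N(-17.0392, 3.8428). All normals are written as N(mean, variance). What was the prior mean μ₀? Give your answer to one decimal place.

μ₀ = 14.9

With known observation variance, the Normal–Normal posterior has precision τ_n = τ₀ + n/σ² and mean μ_n = (τ₀μ₀ + (n/σ²)x̄)/τ_n.
Here τ₀ = 1/48.3 = 0.020704 and τ_data = 24/100.2 = 0.239521, so τ_n = 0.260225.
Rearranging for μ₀: μ₀ = (μ_n·τ_n − τ_data·x̄)/τ₀ = (-17.0392·0.260225 − 0.239521·-19.8) / 0.020704 = 0.308490/0.020704 ≈ 14.9.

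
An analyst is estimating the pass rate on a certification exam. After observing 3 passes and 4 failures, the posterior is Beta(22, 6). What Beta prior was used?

A Beta(a, b) prior with s successes and f failures in binomial data gives a Beta(a+s, b+f) posterior.
Subtract the data counts: 22−3=19, 6−4=2.

Beta(19, 2)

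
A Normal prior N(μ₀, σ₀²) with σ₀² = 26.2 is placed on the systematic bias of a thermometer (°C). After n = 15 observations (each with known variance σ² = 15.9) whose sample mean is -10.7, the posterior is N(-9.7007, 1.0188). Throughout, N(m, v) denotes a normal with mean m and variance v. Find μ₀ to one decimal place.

μ₀ = 15.0

The posterior mean is a precision-weighted average: μ_n = (τ₀μ₀ + τ_data·x̄)/(τ₀+τ_data), with τ₀=1/σ₀² and τ_data=n/σ².
Here τ₀ = 1/26.2 = 0.038168 and τ_data = 15/15.9 = 0.943396, so τ_n = 0.981564.
Rearranging for μ₀: μ₀ = (μ_n·τ_n − τ_data·x̄)/τ₀ = (-9.7007·0.981564 − 0.943396·-10.7) / 0.038168 = 0.572479/0.038168 ≈ 15.0.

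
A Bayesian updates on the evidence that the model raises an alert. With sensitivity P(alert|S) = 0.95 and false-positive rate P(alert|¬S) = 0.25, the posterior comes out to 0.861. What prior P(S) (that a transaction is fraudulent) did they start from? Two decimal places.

P(S) = 0.62

Bayes' rule in odds form gives O(S|E) = O(S)·[P(E|S)/P(E|¬S)], hence O(S) = O(S|E)/LR.
Posterior odds = 0.861/(1−0.861) = 6.1942. LR = 0.95/0.25 = 3.8000.
Prior odds = 6.1942/3.8000 = 1.6301, so P(S) = 1.6301/(1+1.6301) ≈ 0.62.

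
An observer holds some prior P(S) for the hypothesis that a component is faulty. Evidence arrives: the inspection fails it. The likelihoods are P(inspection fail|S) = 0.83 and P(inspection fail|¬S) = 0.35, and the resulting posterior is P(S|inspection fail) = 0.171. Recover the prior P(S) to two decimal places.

P(S) = 0.08

Bayes' rule in odds form gives O(S|E) = O(S)·[P(E|S)/P(E|¬S)], hence O(S) = O(S|E)/LR.
Posterior odds = 0.171/(1−0.171) = 0.2063. LR = 0.83/0.35 = 2.3714.
Prior odds = 0.2063/2.3714 = 0.0870, so P(S) = 0.0870/(1+0.0870) ≈ 0.08.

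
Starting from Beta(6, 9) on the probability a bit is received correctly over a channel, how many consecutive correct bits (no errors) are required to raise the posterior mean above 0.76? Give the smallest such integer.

After k correct bits and 0 errors the posterior is Beta(6+k, 9), with mean (6+k)/(6+9+k).
Set (6+k)/(15+k) > 0.76 and solve: k > (0.76·15 − 6)/(1 − 0.76) = 22.500.
The smallest integer exceeding 22.500 is 23.

k = 23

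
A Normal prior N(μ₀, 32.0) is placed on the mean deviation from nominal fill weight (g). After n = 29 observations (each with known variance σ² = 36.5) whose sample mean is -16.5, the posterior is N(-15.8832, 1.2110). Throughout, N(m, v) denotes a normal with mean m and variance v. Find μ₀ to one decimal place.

μ₀ = -0.2

With known observation variance, the Normal–Normal posterior has precision τ_n = τ₀ + n/σ² and mean μ_n = (τ₀μ₀ + (n/σ²)x̄)/τ_n.
Here τ₀ = 1/32.0 = 0.031250 and τ_data = 29/36.5 = 0.794521, so τ_n = 0.825771.
Rearranging for μ₀: μ₀ = (μ_n·τ_n − τ_data·x̄)/τ₀ = (-15.8832·0.825771 − 0.794521·-16.5) / 0.031250 = -0.006289/0.031250 ≈ -0.2.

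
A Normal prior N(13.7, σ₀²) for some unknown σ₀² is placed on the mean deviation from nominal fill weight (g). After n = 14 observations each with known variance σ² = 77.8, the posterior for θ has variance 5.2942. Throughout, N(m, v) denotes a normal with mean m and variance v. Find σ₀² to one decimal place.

σ₀² = 111.9

Posterior precision equals prior precision plus data precision: 1/σ_n² = 1/σ₀² + n/σ².
So 1/σ₀² = 1/5.2942 − 14/77.8 = 0.188886 − 0.179949 = 0.008937.
Hence σ₀² = 1/0.008937 ≈ 111.9.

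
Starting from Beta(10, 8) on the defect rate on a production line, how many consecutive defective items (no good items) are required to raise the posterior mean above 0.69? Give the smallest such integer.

After k defective items and 0 good items the posterior is Beta(10+k, 8), with mean (10+k)/(10+8+k).
Set (10+k)/(18+k) > 0.69 and solve: k > (0.69·18 − 10)/(1 − 0.69) = 7.806.
The smallest integer exceeding 7.806 is 8.

k = 8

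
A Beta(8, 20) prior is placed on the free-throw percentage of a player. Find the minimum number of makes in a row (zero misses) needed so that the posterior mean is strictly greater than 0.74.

After k makes and 0 misses the posterior is Beta(8+k, 20), with mean (8+k)/(8+20+k).
Set (8+k)/(28+k) > 0.74 and solve: k > (0.74·28 − 8)/(1 − 0.74) = 48.923.
The smallest integer exceeding 48.923 is 49.

k = 49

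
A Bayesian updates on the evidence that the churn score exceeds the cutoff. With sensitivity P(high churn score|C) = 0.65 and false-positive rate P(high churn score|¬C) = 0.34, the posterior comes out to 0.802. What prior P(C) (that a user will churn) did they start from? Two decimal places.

P(C) = 0.68

In odds form, posterior odds = prior odds × likelihood ratio, so prior odds = posterior odds ÷ LR.
Posterior odds = 0.802/(1−0.802) = 4.0505. LR = 0.65/0.34 = 1.9118.
Prior odds = 4.0505/1.9118 = 2.1187, so P(C) = 2.1187/(1+2.1187) ≈ 0.68.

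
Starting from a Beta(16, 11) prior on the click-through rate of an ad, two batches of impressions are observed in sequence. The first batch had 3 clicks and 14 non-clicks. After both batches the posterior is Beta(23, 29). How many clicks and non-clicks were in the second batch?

Sequential conjugate updates are equivalent to a single update on the pooled data, so total successes = posterior α − prior α and total failures = posterior β − prior β.
Total across both batches: 23−16=7 clicks, 29−11=18 non-clicks.
Subtract the first batch: 7−3=4 clicks and 18−14=4 non-clicks.

4 clicks and 4 non-clicks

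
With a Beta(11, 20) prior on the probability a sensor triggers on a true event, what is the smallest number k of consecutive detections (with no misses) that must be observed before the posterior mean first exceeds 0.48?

After k detections and 0 misses the posterior is Beta(11+k, 20), with mean (11+k)/(11+20+k).
Set (11+k)/(31+k) > 0.48 and solve: k > (0.48·31 − 11)/(1 − 0.48) = 7.462.
The smallest integer exceeding 7.462 is 8, and checking k=8: (19)/(39) = 0.4872 > 0.48.

k = 8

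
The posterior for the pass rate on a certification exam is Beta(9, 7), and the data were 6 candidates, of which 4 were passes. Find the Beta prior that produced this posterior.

Under Beta–binomial conjugacy the posterior parameters are (α+s, β+f).
Subtract the data counts: 9−4=5, 7−2=5.

Beta(5, 5)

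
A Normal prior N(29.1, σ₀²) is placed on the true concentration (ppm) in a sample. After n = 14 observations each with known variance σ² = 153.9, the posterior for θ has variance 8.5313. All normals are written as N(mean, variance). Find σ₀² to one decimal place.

σ₀² = 38.1

For the Normal–Normal model with known σ², precisions add: τ_n = τ₀ + n/σ².
So 1/σ₀² = 1/8.5313 − 14/153.9 = 0.117215 − 0.090968 = 0.026247.
Hence σ₀² = 1/0.026247 ≈ 38.1.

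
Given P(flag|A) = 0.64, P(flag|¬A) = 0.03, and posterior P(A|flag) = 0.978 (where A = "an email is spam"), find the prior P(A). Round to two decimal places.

P(A) = 0.68

Bayes' rule in odds form gives O(A|E) = O(A)·[P(E|A)/P(E|¬A)], hence O(A) = O(A|E)/LR.
Posterior odds = 0.978/(1−0.978) = 44.4545. LR = 0.64/0.03 = 21.3333.
Prior odds = 44.4545/21.3333 = 2.0838, so P(A) = 2.0838/(1+2.0838) ≈ 0.68.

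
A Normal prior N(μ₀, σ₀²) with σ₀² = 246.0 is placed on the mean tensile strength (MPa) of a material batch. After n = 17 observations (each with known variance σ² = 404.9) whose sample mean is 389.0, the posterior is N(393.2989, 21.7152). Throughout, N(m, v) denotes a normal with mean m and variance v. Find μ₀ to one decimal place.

μ₀ = 437.7

With known observation variance, the Normal–Normal posterior has precision τ_n = τ₀ + n/σ² and mean μ_n = (τ₀μ₀ + (n/σ²)x̄)/τ_n.
Here τ₀ = 1/246.0 = 0.004065 and τ_data = 17/404.9 = 0.041986, so τ_n = 0.046051.
Rearranging for μ₀: μ₀ = (μ_n·τ_n − τ_data·x̄)/τ₀ = (393.2989·0.046051 − 0.041986·389.0) / 0.004065 = 1.779254/0.004065 ≈ 437.7.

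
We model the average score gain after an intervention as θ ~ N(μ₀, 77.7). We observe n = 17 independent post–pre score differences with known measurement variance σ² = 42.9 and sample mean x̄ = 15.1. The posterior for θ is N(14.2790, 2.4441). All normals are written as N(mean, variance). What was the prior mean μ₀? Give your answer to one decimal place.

The posterior mean is a precision-weighted average: μ_n = (τ₀μ₀ + τ_data·x̄)/(τ₀+τ_data), with τ₀=1/σ₀² and τ_data=n/σ².
Here τ₀ = 1/77.7 = 0.012870 and τ_data = 17/42.9 = 0.396270, so τ_n = 0.409140.
Rearranging for μ₀: μ₀ = (μ_n·τ_n − τ_data·x̄)/τ₀ = (14.2790·0.409140 − 0.396270·15.1) / 0.012870 = -0.141567/0.012870 ≈ -11.0.

μ₀ = -11.0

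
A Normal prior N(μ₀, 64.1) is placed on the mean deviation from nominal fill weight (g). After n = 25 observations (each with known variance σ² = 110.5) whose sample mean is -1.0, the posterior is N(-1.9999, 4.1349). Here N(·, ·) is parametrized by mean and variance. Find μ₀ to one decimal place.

μ₀ = -16.5

With known observation variance, the Normal–Normal posterior has precision τ_n = τ₀ + n/σ² and mean μ_n = (τ₀μ₀ + (n/σ²)x̄)/τ_n.
Here τ₀ = 1/64.1 = 0.015601 and τ_data = 25/110.5 = 0.226244, so τ_n = 0.241845.
Rearranging for μ₀: μ₀ = (μ_n·τ_n − τ_data·x̄)/τ₀ = (-1.9999·0.241845 − 0.226244·-1.0) / 0.015601 = -0.257422/0.015601 ≈ -16.5.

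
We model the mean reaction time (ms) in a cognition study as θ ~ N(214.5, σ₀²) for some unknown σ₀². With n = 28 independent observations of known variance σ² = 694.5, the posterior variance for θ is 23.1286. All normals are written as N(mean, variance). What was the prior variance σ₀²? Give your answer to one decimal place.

For the Normal–Normal model with known σ², precisions add: τ_n = τ₀ + n/σ².
So 1/σ₀² = 1/23.1286 − 28/694.5 = 0.043237 − 0.040317 = 0.002920.
Hence σ₀² = 1/0.002920 ≈ 342.5.

σ₀² = 342.5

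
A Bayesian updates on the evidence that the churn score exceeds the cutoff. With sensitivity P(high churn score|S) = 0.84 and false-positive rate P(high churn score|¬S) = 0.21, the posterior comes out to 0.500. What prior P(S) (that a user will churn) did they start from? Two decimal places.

P(S) = 0.20

Bayes' rule in odds form gives O(S|E) = O(S)·[P(E|S)/P(E|¬S)], hence O(S) = O(S|E)/LR.
Posterior odds = 0.500/(1−0.500) = 1.0000. LR = 0.84/0.21 = 4.0000.
Prior odds = 1.0000/4.0000 = 0.2500, so P(S) = 0.2500/(1+0.2500) ≈ 0.20.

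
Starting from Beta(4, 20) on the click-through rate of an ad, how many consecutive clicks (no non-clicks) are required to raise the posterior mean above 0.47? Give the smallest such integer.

After k clicks and 0 non-clicks the posterior is Beta(4+k, 20), with mean (4+k)/(4+20+k).
Set (4+k)/(24+k) > 0.47 and solve: k > (0.47·24 − 4)/(1 − 0.47) = 13.736.
The smallest integer exceeding 13.736 is 14, and checking k=14: (18)/(38) = 0.4737 > 0.47.

k = 14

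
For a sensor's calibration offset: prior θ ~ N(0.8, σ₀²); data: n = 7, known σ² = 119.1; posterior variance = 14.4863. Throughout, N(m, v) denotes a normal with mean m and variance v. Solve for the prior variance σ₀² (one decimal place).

For the Normal–Normal model with known σ², precisions add: τ_n = τ₀ + n/σ².
So 1/σ₀² = 1/14.4863 − 7/119.1 = 0.069031 − 0.058774 = 0.010257.
Hence σ₀² = 1/0.010257 ≈ 97.5.

σ₀² = 97.5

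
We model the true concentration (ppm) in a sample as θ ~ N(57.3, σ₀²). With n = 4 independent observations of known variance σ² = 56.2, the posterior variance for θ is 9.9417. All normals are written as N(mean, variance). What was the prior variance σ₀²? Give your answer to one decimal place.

Posterior precision equals prior precision plus data precision: 1/σ_n² = 1/σ₀² + n/σ².
So 1/σ₀² = 1/9.9417 − 4/56.2 = 0.100586 − 0.071174 = 0.029412.
Hence σ₀² = 1/0.029412 ≈ 34.0.

σ₀² = 34.0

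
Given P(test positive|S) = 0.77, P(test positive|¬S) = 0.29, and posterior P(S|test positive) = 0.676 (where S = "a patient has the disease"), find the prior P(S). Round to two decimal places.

In odds form, posterior odds = prior odds × likelihood ratio, so prior odds = posterior odds ÷ LR.
Posterior odds = 0.676/(1−0.676) = 2.0864. LR = 0.77/0.29 = 2.6552.
Prior odds = 2.0864/2.6552 = 0.7858, so P(S) = 0.7858/(1+0.7858) ≈ 0.44.

P(S) = 0.44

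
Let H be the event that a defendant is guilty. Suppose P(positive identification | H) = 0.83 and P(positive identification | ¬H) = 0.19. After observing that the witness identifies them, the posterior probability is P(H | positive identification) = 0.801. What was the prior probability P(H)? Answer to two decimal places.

Bayes' rule in odds form gives O(H|E) = O(H)·[P(E|H)/P(E|¬H)], hence O(H) = O(H|E)/LR.
Posterior odds = 0.801/(1−0.801) = 4.0251. LR = 0.83/0.19 = 4.3684.
Prior odds = 4.0251/4.3684 = 0.9214, so P(H) = 0.9214/(1+0.9214) ≈ 0.48.

P(H) = 0.48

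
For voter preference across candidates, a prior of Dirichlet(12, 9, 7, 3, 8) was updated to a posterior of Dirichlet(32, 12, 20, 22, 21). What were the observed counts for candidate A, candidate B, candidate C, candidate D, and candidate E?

counts (20, 3, 13, 19, 13)

For a Dirichlet(α) prior with multinomial counts c, the posterior is Dirichlet(α + c) componentwise.
Counts are posterior − prior componentwise: 32−12=20, 12−9=3, 20−7=13, 22−3=19, 21−8=13.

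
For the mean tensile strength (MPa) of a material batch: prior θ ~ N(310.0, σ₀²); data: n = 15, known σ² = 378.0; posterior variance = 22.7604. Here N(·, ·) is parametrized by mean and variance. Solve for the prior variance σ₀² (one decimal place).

σ₀² = 235.1

For the Normal–Normal model with known σ², precisions add: τ_n = τ₀ + n/σ².
So 1/σ₀² = 1/22.7604 − 15/378.0 = 0.043936 − 0.039683 = 0.004253.
Hence σ₀² = 1/0.004253 ≈ 235.1.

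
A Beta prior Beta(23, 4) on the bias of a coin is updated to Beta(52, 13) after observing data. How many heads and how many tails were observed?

Under Beta–binomial conjugacy the posterior parameters are (a+s, b+f).
So s = 52 − 23 = 29 and f = 13 − 4 = 9.

29 heads and 9 tails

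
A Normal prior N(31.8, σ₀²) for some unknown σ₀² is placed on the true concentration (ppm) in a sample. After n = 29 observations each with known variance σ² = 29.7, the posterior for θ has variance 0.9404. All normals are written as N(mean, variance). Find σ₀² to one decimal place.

σ₀² = 11.5

For the Normal–Normal model with known σ², precisions add: τ_n = τ₀ + n/σ².
So 1/σ₀² = 1/0.9404 − 29/29.7 = 1.063377 − 0.976431 = 0.086946.
Hence σ₀² = 1/0.086946 ≈ 11.5.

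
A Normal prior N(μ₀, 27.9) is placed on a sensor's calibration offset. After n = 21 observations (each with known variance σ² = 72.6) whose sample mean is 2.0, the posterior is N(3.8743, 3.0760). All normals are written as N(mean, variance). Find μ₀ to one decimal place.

μ₀ = 19.0

With known observation variance, the Normal–Normal posterior has precision τ_n = τ₀ + n/σ² and mean μ_n = (τ₀μ₀ + (n/σ²)x̄)/τ_n.
Here τ₀ = 1/27.9 = 0.035842 and τ_data = 21/72.6 = 0.289256, so τ_n = 0.325098.
Rearranging for μ₀: μ₀ = (μ_n·τ_n − τ_data·x̄)/τ₀ = (3.8743·0.325098 − 0.289256·2.0) / 0.035842 = 0.681015/0.035842 ≈ 19.0.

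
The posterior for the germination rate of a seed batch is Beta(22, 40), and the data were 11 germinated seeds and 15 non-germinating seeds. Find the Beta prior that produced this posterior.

Beta(11, 25)

Under Beta–binomial conjugacy the posterior parameters are (α+s, β+f).
So α = 22 − 11 = 11 and β = 40 − 15 = 25.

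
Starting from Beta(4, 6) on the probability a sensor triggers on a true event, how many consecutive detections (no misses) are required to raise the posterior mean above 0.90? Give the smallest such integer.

k = 51

After k detections and 0 misses the posterior is Beta(4+k, 6), with mean (4+k)/(4+6+k).
Set (4+k)/(10+k) > 0.90 and solve: k > (0.90·10 − 4)/(1 − 0.90) = 50.000.
The smallest integer exceeding 50.000 is 51.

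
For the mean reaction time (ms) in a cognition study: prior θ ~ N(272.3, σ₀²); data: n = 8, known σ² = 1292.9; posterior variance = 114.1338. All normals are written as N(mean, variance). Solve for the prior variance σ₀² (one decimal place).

σ₀² = 388.5

For the Normal–Normal model with known σ², precisions add: τ_n = τ₀ + n/σ².
So 1/σ₀² = 1/114.1338 − 8/1292.9 = 0.008762 − 0.006188 = 0.002574.
Hence σ₀² = 1/0.002574 ≈ 388.5.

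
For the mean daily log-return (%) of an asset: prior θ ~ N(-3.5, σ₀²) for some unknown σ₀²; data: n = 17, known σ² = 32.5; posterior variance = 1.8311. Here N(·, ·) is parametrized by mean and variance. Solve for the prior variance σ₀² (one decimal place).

σ₀² = 43.4

Posterior precision equals prior precision plus data precision: 1/σ_n² = 1/σ₀² + n/σ².
So 1/σ₀² = 1/1.8311 − 17/32.5 = 0.546120 − 0.523077 = 0.023043.
Hence σ₀² = 1/0.023043 ≈ 43.4.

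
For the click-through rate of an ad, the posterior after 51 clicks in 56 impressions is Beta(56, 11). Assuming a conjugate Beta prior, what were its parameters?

Beta is conjugate to the binomial likelihood: posterior = Beta(α+s, β+f).
Subtract the data counts: 56−51=5, 11−5=6.

Beta(5, 6)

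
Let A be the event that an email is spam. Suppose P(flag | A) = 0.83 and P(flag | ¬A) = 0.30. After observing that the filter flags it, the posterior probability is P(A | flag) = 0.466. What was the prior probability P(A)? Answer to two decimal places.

Bayes' rule in odds form gives O(A|E) = O(A)·[P(E|A)/P(E|¬A)], hence O(A) = O(A|E)/LR.
Posterior odds = 0.466/(1−0.466) = 0.8727. LR = 0.83/0.30 = 2.7667.
Prior odds = 0.8727/2.7667 = 0.3154, so P(A) = 0.3154/(1+0.3154) ≈ 0.24.

P(A) = 0.24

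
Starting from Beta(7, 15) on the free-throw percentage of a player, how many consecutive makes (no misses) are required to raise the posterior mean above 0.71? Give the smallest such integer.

After k makes and 0 misses the posterior is Beta(7+k, 15), with mean (7+k)/(7+15+k).
Set (7+k)/(22+k) > 0.71 and solve: k > (0.71·22 − 7)/(1 − 0.71) = 29.724.
The smallest integer exceeding 29.724 is 30.

k = 30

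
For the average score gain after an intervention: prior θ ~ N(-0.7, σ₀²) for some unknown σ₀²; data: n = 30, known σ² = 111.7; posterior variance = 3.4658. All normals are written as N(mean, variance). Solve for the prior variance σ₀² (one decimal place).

σ₀² = 50.1

Posterior precision equals prior precision plus data precision: 1/σ_n² = 1/σ₀² + n/σ².
So 1/σ₀² = 1/3.4658 − 30/111.7 = 0.288534 − 0.268577 = 0.019957.
Hence σ₀² = 1/0.019957 ≈ 50.1.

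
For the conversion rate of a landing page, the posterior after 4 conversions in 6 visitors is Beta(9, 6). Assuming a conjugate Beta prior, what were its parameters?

Beta is conjugate to the binomial likelihood: posterior = Beta(α+s, β+f).
So α = 9 − 4 = 5 and β = 6 − 2 = 4.

Beta(5, 4)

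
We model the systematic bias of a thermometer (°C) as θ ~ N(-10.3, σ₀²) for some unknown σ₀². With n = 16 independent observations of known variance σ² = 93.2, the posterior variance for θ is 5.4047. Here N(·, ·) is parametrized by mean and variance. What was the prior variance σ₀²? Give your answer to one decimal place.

σ₀² = 74.9

For the Normal–Normal model with known σ², precisions add: τ_n = τ₀ + n/σ².
So 1/σ₀² = 1/5.4047 − 16/93.2 = 0.185024 − 0.171674 = 0.013350.
Hence σ₀² = 1/0.013350 ≈ 74.9.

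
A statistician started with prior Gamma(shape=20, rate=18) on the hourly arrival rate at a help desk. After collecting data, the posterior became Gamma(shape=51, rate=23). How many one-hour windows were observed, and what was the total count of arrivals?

Gamma–Poisson conjugacy: posterior shape = α + Σxᵢ, posterior rate = β + n.
Matching: Σxᵢ = 51 − 20 = 31 and n = 23 − 18 = 5.

n = 5 one-hour windows with total 31 arrivals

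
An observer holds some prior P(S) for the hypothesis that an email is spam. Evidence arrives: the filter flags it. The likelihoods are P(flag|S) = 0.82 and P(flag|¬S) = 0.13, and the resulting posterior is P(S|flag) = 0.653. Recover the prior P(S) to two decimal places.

Bayes' rule in odds form gives O(S|E) = O(S)·[P(E|S)/P(E|¬S)], hence O(S) = O(S|E)/LR.
Posterior odds = 0.653/(1−0.653) = 1.8818. LR = 0.82/0.13 = 6.3077.
Prior odds = 1.8818/6.3077 = 0.2983, so P(S) = 0.2983/(1+0.2983) ≈ 0.23.

P(S) = 0.23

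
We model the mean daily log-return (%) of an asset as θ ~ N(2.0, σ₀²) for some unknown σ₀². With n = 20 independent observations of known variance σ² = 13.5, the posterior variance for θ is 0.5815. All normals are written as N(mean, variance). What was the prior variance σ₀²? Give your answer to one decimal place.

For the Normal–Normal model with known σ², precisions add: τ_n = τ₀ + n/σ².
So 1/σ₀² = 1/0.5815 − 20/13.5 = 1.719690 − 1.481481 = 0.238209.
Hence σ₀² = 1/0.238209 ≈ 4.2.

σ₀² = 4.2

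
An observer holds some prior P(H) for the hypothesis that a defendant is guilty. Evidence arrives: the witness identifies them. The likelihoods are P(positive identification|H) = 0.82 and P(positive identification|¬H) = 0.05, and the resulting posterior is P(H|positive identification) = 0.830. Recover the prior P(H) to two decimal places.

Bayes' rule in odds form gives O(H|E) = O(H)·[P(E|H)/P(E|¬H)], hence O(H) = O(H|E)/LR.
Posterior odds = 0.830/(1−0.830) = 4.8824. LR = 0.82/0.05 = 16.4000.
Prior odds = 4.8824/16.4000 = 0.2977, so P(H) = 0.2977/(1+0.2977) ≈ 0.23.

P(H) = 0.23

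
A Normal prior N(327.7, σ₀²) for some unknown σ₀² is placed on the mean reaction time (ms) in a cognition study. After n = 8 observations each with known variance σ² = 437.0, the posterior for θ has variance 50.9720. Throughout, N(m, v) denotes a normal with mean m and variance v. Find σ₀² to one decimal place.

σ₀² = 762.2

Posterior precision equals prior precision plus data precision: 1/σ_n² = 1/σ₀² + n/σ².
So 1/σ₀² = 1/50.9720 − 8/437.0 = 0.019619 − 0.018307 = 0.001312.
Hence σ₀² = 1/0.001312 ≈ 762.2.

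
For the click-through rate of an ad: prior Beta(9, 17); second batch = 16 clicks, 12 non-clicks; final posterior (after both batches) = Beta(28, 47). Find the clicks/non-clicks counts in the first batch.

3 clicks and 18 non-clicks

Sequential conjugate updates are equivalent to a single update on the pooled data, so total successes = posterior α − prior α and total failures = posterior β − prior β.
Total across both batches: 28−9=19 clicks, 47−17=30 non-clicks.
Subtract the second batch: 19−16=3 clicks and 30−12=18 non-clicks.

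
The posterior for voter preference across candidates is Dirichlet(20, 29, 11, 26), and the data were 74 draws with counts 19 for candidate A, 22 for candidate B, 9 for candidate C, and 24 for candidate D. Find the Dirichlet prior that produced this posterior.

For a Dirichlet(α) prior with multinomial counts c, the posterior is Dirichlet(α + c) componentwise.
Subtract each count from the matching posterior parameter: 20−19=1, 29−22=7, 11−9=2, 26−24=2.

Dirichlet(1, 7, 2, 2)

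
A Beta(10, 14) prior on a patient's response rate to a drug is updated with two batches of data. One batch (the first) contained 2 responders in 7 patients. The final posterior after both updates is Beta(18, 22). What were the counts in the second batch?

6 responders and 3 non-responders

Because Beta–binomial updating is additive in the counts, the combined data contributed (α_post−α_prior, β_post−β_prior) successes and failures.
Total across both batches: 18−10=8 responders, 22−14=8 non-responders.
Subtract the first batch: 8−2=6 responders and 8−5=3 non-responders.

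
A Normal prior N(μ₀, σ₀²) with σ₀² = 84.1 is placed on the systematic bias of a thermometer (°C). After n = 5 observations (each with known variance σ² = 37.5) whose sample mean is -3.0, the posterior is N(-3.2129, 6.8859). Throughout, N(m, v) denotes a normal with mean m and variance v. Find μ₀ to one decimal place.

μ₀ = -5.6

With known observation variance, the Normal–Normal posterior has precision τ_n = τ₀ + n/σ² and mean μ_n = (τ₀μ₀ + (n/σ²)x̄)/τ_n.
Here τ₀ = 1/84.1 = 0.011891 and τ_data = 5/37.5 = 0.133333, so τ_n = 0.145224.
Rearranging for μ₀: μ₀ = (μ_n·τ_n − τ_data·x̄)/τ₀ = (-3.2129·0.145224 − 0.133333·-3.0) / 0.011891 = -0.066591/0.011891 ≈ -5.6.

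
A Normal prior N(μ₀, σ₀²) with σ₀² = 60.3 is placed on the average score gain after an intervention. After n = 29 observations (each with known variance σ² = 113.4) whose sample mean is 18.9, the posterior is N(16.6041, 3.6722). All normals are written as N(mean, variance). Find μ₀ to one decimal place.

μ₀ = -18.8

The posterior mean is a precision-weighted average: μ_n = (τ₀μ₀ + τ_data·x̄)/(τ₀+τ_data), with τ₀=1/σ₀² and τ_data=n/σ².
Here τ₀ = 1/60.3 = 0.016584 and τ_data = 29/113.4 = 0.255732, so τ_n = 0.272316.
Rearranging for μ₀: μ₀ = (μ_n·τ_n − τ_data·x̄)/τ₀ = (16.6041·0.272316 − 0.255732·18.9) / 0.016584 = -0.311773/0.016584 ≈ -18.8.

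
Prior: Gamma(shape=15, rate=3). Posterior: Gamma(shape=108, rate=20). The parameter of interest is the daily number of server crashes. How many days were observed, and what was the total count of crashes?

A Gamma(α, β) prior (rate parametrization) on a Poisson rate with n observations summing to S gives posterior Gamma(α+S, β+n).
Matching: Σxᵢ = 108 − 15 = 93 and n = 20 − 3 = 17.

n = 17 days with total 93 crashes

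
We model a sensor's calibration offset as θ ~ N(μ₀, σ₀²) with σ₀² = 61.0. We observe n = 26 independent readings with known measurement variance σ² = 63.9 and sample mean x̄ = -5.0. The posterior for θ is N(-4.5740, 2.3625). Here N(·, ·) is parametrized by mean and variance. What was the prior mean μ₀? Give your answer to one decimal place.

μ₀ = 6.0

With known observation variance, the Normal–Normal posterior has precision τ_n = τ₀ + n/σ² and mean μ_n = (τ₀μ₀ + (n/σ²)x̄)/τ_n.
Here τ₀ = 1/61.0 = 0.016393 and τ_data = 26/63.9 = 0.406886, so τ_n = 0.423279.
Rearranging for μ₀: μ₀ = (μ_n·τ_n − τ_data·x̄)/τ₀ = (-4.5740·0.423279 − 0.406886·-5.0) / 0.016393 = 0.098352/0.016393 ≈ 6.0.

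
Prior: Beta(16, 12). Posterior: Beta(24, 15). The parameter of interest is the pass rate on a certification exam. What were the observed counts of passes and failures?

8 passes and 3 failures

A Beta(α, β) prior with s successes and f failures in binomial data gives a Beta(α+s, β+f) posterior.
Match parameters: s=24−16=8, f=15−12=3.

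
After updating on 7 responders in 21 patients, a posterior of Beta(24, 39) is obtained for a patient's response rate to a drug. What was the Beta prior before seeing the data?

Under Beta–binomial conjugacy the posterior parameters are (α+s, β+f).
So α = 24 − 7 = 17 and β = 39 − 14 = 25.

Beta(17, 25)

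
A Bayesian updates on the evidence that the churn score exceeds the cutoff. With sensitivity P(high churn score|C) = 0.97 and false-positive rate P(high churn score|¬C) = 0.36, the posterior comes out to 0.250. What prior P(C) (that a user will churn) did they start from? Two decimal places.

Bayes' rule in odds form gives O(C|E) = O(C)·[P(E|C)/P(E|¬C)], hence O(C) = O(C|E)/LR.
Posterior odds = 0.250/(1−0.250) = 0.3333. LR = 0.97/0.36 = 2.6944.
Prior odds = 0.3333/2.6944 = 0.1237, so P(C) = 0.1237/(1+0.1237) ≈ 0.11.

P(C) = 0.11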